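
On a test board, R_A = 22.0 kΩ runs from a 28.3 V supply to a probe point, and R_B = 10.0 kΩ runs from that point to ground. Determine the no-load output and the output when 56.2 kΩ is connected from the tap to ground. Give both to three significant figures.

Open-circuit: V = 28.3 × 10.0/(22.0 + 10.0) = 8.84 V.
With the load, R_B becomes R_B‖R_L = 8.489 kΩ, so V = 28.3 × 8.489/30.49 = 7.88 V.

Unloaded: 8.84 V; loaded: 7.88 V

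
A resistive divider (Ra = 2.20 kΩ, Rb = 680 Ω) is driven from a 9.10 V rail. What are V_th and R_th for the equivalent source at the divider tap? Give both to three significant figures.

V_th = 2.15 V, R_th = 519 Ω

V_th is the open-circuit tap voltage: 9.10 × 680/(2200 + 680) = 2.15 V.
With the supply zeroed, Ra and Rb appear in parallel from the tap: R_th = Ra‖Rb = (2200 × 680)/2880 = 519 Ω.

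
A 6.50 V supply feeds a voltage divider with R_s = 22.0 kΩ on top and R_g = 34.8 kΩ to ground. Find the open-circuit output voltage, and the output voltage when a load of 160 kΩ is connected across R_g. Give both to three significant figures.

Open-circuit: V = 6.50 × 34.8/(22.0 + 34.8) = 3.98 V.
With the load, R_g becomes R_g‖R_L = 28.58 kΩ, so V = 6.50 × 28.58/50.58 = 3.67 V.

Unloaded: 3.98 V; loaded: 3.67 V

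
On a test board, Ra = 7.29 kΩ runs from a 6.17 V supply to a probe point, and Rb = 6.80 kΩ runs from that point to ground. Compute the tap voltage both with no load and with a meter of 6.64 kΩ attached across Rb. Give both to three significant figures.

Open-circuit: V = 6.17 × 6.80/(7.29 + 6.80) = 2.98 V.
With the load, Rb becomes Rb‖R_L = 3.360 kΩ, so V = 6.17 × 3.360/10.65 = 1.95 V.

Unloaded: 2.98 V; loaded: 1.95 V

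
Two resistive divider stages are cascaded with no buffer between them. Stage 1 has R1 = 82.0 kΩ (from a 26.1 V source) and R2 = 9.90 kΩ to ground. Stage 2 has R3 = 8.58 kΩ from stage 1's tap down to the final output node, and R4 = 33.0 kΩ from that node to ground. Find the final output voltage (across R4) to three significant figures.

V_out ≈ 1.84 V

Stage 2 presents R3+R4 = 41.58 kΩ as a load on stage 1's tap.
Stage 1's lower leg becomes R2‖(R3+R4) = 7.996 kΩ, so V_mid = 26.1 × 7.996/90.00 = 2.319 V.
Stage 2 is itself unloaded: V_out = V_mid × R4/(R3+R4) = 2.319 × 33.0/41.58 = 1.84 V.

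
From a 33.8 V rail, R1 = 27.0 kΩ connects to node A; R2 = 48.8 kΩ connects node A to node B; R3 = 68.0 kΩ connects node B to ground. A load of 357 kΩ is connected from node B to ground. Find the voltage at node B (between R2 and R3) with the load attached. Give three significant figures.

At node B, R3 is in parallel with the load: R3‖R_L = 57.12 kΩ.
Below node A the resistance is R2 + (R3‖R_L) = 105.9 kΩ, so V_A = 33.8 × 105.9/132.9 = 26.93 V.
Then V_B = V_A × (R3‖R_L)/(R2 + R3‖R_L) = 26.93 × 57.12/105.9 = 14.5 V.

V ≈ 14.5 V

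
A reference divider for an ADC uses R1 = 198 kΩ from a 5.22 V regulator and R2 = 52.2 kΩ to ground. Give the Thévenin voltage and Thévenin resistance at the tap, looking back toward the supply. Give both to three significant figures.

V_th = 1.09 V, R_th = 41.3 kΩ

V_th is the open-circuit tap voltage: 5.22 × 52.2/(198 + 52.2) = 1.09 V.
With the supply zeroed, R1 and R2 appear in parallel from the tap: R_th = R1‖R2 = (198 × 52.2)/250.2 = 41.3 kΩ.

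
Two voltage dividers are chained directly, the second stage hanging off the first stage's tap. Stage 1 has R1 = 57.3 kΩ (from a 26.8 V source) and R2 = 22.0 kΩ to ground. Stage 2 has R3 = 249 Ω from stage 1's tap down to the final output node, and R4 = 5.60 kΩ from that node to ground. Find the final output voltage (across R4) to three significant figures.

V_out ≈ 1.91 V

Stage 2 presents R3+R4 = 5849 Ω as a load on stage 1's tap.
Stage 1's lower leg becomes R2‖(R3+R4) = 4621 Ω, so V_mid = 26.8 × 4621/61920 = 2.000 V.
Stage 2 is itself unloaded: V_out = V_mid × R4/(R3+R4) = 2.000 × 5600/5849 = 1.91 V.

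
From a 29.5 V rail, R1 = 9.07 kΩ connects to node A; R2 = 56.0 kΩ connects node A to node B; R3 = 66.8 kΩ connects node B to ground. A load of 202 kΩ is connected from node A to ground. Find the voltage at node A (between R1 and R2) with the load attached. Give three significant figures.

Below node A the series string R2+R3 = 122.8 kΩ sits in parallel with the 202 kΩ load: 76.37 kΩ.
V_A = 29.5 × 76.37/(9.07 + 76.37) = 26.4 V.

V ≈ 26.4 V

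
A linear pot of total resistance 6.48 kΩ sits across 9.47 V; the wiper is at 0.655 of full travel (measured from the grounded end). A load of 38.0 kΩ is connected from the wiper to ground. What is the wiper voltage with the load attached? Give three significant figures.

The wiper splits the pot into (1−α)R = 2.236 kΩ above and αR = 4.244 kΩ below.
Lower section ‖ load = 3.818 kΩ.
V_wiper = 9.47 × 3.818/(2.236 + 3.818) = 5.97 V.

V ≈ 5.97 V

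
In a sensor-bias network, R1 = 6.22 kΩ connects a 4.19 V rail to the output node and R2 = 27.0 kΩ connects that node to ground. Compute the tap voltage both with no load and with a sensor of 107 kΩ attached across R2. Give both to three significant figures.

Open-circuit: V = 4.19 × 27.0/(6.22 + 27.0) = 3.41 V.
With the load, R2 becomes R2‖R_L = 21.56 kΩ, so V = 4.19 × 21.56/27.78 = 3.25 V.

Unloaded: 3.41 V; loaded: 3.25 V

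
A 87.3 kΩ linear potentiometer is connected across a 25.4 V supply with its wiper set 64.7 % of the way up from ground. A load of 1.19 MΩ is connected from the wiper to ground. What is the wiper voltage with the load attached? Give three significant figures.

The wiper splits the pot into (1−α)R = 30.82 kΩ above and αR = 56.48 kΩ below.
Lower section ‖ load = 53.92 kΩ.
V_wiper = 25.4 × 53.92/(30.82 + 53.92) = 16.2 V.

V ≈ 16.2 V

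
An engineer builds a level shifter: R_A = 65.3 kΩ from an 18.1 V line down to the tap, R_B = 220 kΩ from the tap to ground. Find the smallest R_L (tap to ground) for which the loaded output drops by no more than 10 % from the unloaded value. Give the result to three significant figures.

R_L(min) ≈ 453 kΩ

Output resistance R_th = R_A‖R_B = (65.3 × 220)/285.3 = 50.35 kΩ.
The fractional drop is R_th/(R_th + R_L); requiring this ≤ 0.100 gives R_L ≥ R_th(1/0.100 − 1) = 50.35 × 9.000 = 453 kΩ.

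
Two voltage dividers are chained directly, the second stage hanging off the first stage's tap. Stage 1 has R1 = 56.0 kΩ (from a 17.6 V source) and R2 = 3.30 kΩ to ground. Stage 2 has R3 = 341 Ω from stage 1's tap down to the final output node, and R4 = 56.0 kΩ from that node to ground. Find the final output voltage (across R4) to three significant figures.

V_out ≈ 0.922 V

Stage 2 presents R3+R4 = 56340 Ω as a load on stage 1's tap.
Stage 1's lower leg becomes R2‖(R3+R4) = 3117 Ω, so V_mid = 17.6 × 3117/59120 = 0.9281 V.
Stage 2 is itself unloaded: V_out = V_mid × R4/(R3+R4) = 0.9281 × 56000/56340 = 0.922 V.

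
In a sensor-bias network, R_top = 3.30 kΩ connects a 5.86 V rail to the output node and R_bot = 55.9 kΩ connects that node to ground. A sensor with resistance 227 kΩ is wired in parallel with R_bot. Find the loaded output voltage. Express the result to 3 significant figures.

V_out ≈ 5.46 V

The load sits in parallel with R_bot: R_bot‖R_L = (55.9 × 227) / (55.9 + 227) = 44.85 kΩ.
V_out = 5.86 × 44.85 / (3.30 + 44.85) = 5.86 × 44.85/48.15 = 5.46 V.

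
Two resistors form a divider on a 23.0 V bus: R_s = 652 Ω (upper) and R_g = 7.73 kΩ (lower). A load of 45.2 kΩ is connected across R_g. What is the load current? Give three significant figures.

R_g‖R_L = 6601 Ω; V_out = 23.0 × 6601/7253 = 20.93 V.
I_L = V_out / R_L = 20.93 / 45.2 kΩ = 0.463 mA.

I_L ≈ 0.463 mA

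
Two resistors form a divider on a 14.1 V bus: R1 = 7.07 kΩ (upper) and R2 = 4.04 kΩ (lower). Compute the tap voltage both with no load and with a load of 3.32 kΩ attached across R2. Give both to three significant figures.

Unloaded: 5.13 V; loaded: 2.89 V

Open-circuit: V = 14.1 × 4.04/(7.07 + 4.04) = 5.13 V.
With the load, R2 becomes R2‖R_L = 1.822 kΩ, so V = 14.1 × 1.822/8.892 = 2.89 V.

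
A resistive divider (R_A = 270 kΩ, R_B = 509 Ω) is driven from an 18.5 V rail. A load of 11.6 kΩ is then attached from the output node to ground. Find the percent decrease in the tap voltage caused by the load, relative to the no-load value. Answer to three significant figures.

The divider's output (Thévenin) resistance is R_A‖R_B = 508.0 Ω.
Fractional drop under load = R_th/(R_th + R_L) = 508.0 / (508.0 + 11600) = 0.04196.
So the output falls by 4.20 %.

4.20 %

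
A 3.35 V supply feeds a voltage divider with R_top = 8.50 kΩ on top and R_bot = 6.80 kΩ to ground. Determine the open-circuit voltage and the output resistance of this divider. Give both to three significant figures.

V_th = 1.49 V, R_th = 3.78 kΩ

V_th is the open-circuit tap voltage: 3.35 × 6.80/(8.50 + 6.80) = 1.49 V.
With the supply zeroed, R_top and R_bot appear in parallel from the tap: R_th = R_top‖R_bot = (8.50 × 6.80)/15.30 = 3.78 kΩ.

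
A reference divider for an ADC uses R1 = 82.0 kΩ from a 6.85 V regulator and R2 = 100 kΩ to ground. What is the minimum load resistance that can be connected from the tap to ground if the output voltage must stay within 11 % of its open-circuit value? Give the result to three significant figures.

R_L(min) ≈ 365 kΩ

Output resistance R_th = R1‖R2 = (82.0 × 100)/182.0 = 45.05 kΩ.
The fractional drop is R_th/(R_th + R_L); requiring this ≤ 0.110 gives R_L ≥ R_th(1/0.110 − 1) = 45.05 × 8.091 = 365 kΩ.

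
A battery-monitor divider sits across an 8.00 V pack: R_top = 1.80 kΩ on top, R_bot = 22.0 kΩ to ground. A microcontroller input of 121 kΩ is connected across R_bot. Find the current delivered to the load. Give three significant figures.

I_L ≈ 0.0603 mA

R_bot‖R_L = 18.62 kΩ; V_out = 8.00 × 18.62/20.42 = 7.295 V.
I_L = V_out / R_L = 7.295 / 121 kΩ = 0.0603 mA.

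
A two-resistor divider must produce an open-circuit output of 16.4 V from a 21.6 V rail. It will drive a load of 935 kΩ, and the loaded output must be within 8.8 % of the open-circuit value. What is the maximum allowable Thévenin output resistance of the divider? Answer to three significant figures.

Loading drop = R_th/(R_th + R_L) ≤ 0.0880, so R_th ≤ R_L · ε/(1−ε) = 935 kΩ × 0.0880/0.9120 = 90.2 kΩ.
(Any R1, R2 with R2/(R1+R2) = 0.759 and R1‖R2 ≤ 90.2 kΩ will meet the spec.)

R_th ≤ 90.2 kΩ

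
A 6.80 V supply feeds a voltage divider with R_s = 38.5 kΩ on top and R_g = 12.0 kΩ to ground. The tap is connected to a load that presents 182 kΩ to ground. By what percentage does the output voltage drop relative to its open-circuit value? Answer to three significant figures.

4.79 %

The divider's output (Thévenin) resistance is R_s‖R_g = 9.149 kΩ.
Fractional drop under load = R_th/(R_th + R_L) = 9.149 / (9.149 + 182) = 0.04786.
So the output falls by 4.79 %.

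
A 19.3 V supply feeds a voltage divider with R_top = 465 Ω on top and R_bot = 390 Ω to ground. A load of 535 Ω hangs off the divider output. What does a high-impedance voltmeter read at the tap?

V_out ≈ 6.30 V

The load sits in parallel with R_bot: R_bot‖R_L = (390 × 535) / (390 + 535) = 225.6 Ω.
V_out = 19.3 × 225.6 / (465 + 225.6) = 19.3 × 225.6/690.6 = 6.30 V.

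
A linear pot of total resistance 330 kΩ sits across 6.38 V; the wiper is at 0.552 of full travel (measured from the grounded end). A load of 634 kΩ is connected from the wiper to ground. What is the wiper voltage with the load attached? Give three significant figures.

The wiper splits the pot into (1−α)R = 147.8 kΩ above and αR = 182.2 kΩ below.
Lower section ‖ load = 141.5 kΩ.
V_wiper = 6.38 × 141.5/(147.8 + 141.5) = 3.12 V.

V ≈ 3.12 V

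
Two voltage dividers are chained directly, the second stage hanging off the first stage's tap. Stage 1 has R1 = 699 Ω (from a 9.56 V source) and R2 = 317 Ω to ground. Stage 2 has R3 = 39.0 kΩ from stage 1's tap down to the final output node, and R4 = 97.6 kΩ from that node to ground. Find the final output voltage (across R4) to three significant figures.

V_out ≈ 2.13 V

Stage 2 presents R3+R4 = 136600 Ω as a load on stage 1's tap.
Stage 1's lower leg becomes R2‖(R3+R4) = 316.3 Ω, so V_mid = 9.56 × 316.3/1015 = 2.978 V.
Stage 2 is itself unloaded: V_out = V_mid × R4/(R3+R4) = 2.978 × 97600/136600 = 2.13 V.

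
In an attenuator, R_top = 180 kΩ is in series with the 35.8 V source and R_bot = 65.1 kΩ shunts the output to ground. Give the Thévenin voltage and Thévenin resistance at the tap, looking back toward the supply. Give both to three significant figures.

V_th = 9.51 V, R_th = 47.8 kΩ

V_th is the open-circuit tap voltage: 35.8 × 65.1/(180 + 65.1) = 9.51 V.
With the supply zeroed, R_top and R_bot appear in parallel from the tap: R_th = R_top‖R_bot = (180 × 65.1)/245.1 = 47.8 kΩ.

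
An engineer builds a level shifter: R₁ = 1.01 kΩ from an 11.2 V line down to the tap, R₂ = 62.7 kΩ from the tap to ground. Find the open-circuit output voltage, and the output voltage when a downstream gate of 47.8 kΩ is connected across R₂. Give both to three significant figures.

Open-circuit: V = 11.2 × 62.7/(1.01 + 62.7) = 11.0 V.
With the load, R₂ becomes R₂‖R_L = 27.12 kΩ, so V = 11.2 × 27.12/28.13 = 10.8 V.

Unloaded: 11.0 V; loaded: 10.8 V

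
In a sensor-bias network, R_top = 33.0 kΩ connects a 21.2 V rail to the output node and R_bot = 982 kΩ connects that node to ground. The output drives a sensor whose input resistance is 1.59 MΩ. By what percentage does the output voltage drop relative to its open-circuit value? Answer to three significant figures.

1.97 %

The divider's output (Thévenin) resistance is R_top‖R_bot = 31.93 kΩ.
Fractional drop under load = R_th/(R_th + R_L) = 31.93 / (31.93 + 1590) = 0.01968.
So the output falls by 1.97 %.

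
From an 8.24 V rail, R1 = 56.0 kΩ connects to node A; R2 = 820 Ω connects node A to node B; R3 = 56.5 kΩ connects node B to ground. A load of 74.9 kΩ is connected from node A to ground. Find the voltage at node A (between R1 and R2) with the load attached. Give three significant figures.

Below node A the series string R2+R3 = 57320 Ω sits in parallel with the 74900 Ω load: 32470 Ω.
V_A = 8.24 × 32470/(56000 + 32470) = 3.02 V.

V ≈ 3.02 V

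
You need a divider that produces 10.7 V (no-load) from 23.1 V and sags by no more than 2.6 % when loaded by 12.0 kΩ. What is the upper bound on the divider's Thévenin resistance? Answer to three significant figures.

R_th ≤ 320 Ω

Loading drop = R_th/(R_th + R_L) ≤ 0.0260, so R_th ≤ R_L · ε/(1−ε) = 12.0 kΩ × 0.0260/0.9740 = 320 Ω.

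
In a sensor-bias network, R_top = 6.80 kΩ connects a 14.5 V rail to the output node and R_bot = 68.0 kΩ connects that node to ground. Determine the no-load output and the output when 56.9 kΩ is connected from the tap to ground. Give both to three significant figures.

Open-circuit: V = 14.5 × 68.0/(6.80 + 68.0) = 13.2 V.
With the load, R_bot becomes R_bot‖R_L = 30.98 kΩ, so V = 14.5 × 30.98/37.78 = 11.9 V.

Unloaded: 13.2 V; loaded: 11.9 V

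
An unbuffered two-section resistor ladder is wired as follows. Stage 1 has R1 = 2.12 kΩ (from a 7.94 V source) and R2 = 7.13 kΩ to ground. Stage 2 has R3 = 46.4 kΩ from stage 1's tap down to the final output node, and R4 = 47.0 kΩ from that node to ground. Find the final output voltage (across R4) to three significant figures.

Stage 2 presents R3+R4 = 93.40 kΩ as a load on stage 1's tap.
Stage 1's lower leg becomes R2‖(R3+R4) = 6.624 kΩ, so V_mid = 7.94 × 6.624/8.744 = 6.015 V.
Stage 2 is itself unloaded: V_out = V_mid × R4/(R3+R4) = 6.015 × 47.0/93.40 = 3.03 V.

V_out ≈ 3.03 V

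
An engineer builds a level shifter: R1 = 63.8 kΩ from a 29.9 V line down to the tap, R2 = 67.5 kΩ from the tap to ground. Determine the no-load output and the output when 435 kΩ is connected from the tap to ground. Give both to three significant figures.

Unloaded: 15.4 V; loaded: 14.3 V

Open-circuit: V = 29.9 × 67.5/(63.8 + 67.5) = 15.4 V.
With the load, R2 becomes R2‖R_L = 58.43 kΩ, so V = 29.9 × 58.43/122.2 = 14.3 V.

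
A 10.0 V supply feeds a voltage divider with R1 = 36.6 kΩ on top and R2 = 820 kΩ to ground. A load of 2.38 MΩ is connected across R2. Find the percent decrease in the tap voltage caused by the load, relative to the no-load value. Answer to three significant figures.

1.45 %

The divider's output (Thévenin) resistance is R1‖R2 = 35.04 kΩ.
Fractional drop under load = R_th/(R_th + R_L) = 35.04 / (35.04 + 2380) = 0.01451.
So the output falls by 1.45 %.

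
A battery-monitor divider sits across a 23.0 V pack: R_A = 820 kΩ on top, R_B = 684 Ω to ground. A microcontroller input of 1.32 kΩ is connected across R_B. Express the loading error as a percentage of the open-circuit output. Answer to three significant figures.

The divider's output (Thévenin) resistance is R_A‖R_B = 683.4 Ω.
Fractional drop under load = R_th/(R_th + R_L) = 683.4 / (683.4 + 1320) = 0.3411.
So the output falls by 34.1 %.

34.1 %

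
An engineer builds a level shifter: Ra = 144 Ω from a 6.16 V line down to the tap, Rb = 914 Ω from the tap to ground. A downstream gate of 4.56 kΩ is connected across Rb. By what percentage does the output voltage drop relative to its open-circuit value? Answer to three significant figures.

2.66 %

The divider's output (Thévenin) resistance is Ra‖Rb = 124.4 Ω.
Fractional drop under load = R_th/(R_th + R_L) = 124.4 / (124.4 + 4560) = 0.02656.
So the output falls by 2.66 %.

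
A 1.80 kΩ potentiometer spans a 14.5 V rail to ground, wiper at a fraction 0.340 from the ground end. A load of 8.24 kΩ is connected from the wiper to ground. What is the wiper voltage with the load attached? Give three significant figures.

The wiper splits the pot into (1−α)R = 1188 Ω above and αR = 612.0 Ω below.
Lower section ‖ load = 569.7 Ω.
V_wiper = 14.5 × 569.7/(1188 + 569.7) = 4.70 V.

V ≈ 4.70 V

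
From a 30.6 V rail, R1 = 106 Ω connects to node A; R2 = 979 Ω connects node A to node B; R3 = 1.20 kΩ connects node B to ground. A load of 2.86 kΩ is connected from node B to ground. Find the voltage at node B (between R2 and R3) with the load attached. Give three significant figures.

At node B, R3 is in parallel with the load: R3‖R_L = 845.3 Ω.
Below node A the resistance is R2 + (R3‖R_L) = 1824 Ω, so V_A = 30.6 × 1824/1930 = 28.92 V.
Then V_B = V_A × (R3‖R_L)/(R2 + R3‖R_L) = 28.92 × 845.3/1824 = 13.4 V.

V ≈ 13.4 V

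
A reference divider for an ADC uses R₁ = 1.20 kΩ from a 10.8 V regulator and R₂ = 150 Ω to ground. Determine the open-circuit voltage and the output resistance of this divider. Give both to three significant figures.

V_th = 1.20 V, R_th = 133 Ω

V_th is the open-circuit tap voltage: 10.8 × 150/(1200 + 150) = 1.20 V.
With the supply zeroed, R₁ and R₂ appear in parallel from the tap: R_th = R₁‖R₂ = (1200 × 150)/1350 = 133 Ω.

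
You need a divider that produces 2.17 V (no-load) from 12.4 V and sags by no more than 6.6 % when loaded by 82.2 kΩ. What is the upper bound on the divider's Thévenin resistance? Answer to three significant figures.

Loading drop = R_th/(R_th + R_L) ≤ 0.0660, so R_th ≤ R_L · ε/(1−ε) = 82.2 kΩ × 0.0660/0.9340 = 5.81 kΩ.
(Any R1, R2 with R2/(R1+R2) = 0.175 and R1‖R2 ≤ 5.81 kΩ will meet the spec.)

R_th ≤ 5.81 kΩ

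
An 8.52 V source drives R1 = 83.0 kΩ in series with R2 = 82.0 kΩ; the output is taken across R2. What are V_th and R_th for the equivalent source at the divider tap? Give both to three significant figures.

V_th is the open-circuit tap voltage: 8.52 × 82.0/(83.0 + 82.0) = 4.23 V.
With the supply zeroed, R1 and R2 appear in parallel from the tap: R_th = R1‖R2 = (83.0 × 82.0)/165.0 = 41.2 kΩ.

V_th = 4.23 V, R_th = 41.2 kΩ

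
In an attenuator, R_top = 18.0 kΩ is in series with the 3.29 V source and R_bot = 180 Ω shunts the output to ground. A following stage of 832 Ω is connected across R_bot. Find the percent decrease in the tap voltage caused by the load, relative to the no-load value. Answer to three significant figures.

The divider's output (Thévenin) resistance is R_top‖R_bot = 178.2 Ω.
Fractional drop under load = R_th/(R_th + R_L) = 178.2 / (178.2 + 832) = 0.1764.
So the output falls by 17.6 %.

17.6 %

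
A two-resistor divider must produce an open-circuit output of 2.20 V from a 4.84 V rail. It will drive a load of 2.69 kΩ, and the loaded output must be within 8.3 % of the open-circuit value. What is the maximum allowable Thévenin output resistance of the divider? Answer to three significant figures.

Loading drop = R_th/(R_th + R_L) ≤ 0.0830, so R_th ≤ R_L · ε/(1−ε) = 2.69 kΩ × 0.0830/0.9170 = 243 Ω.

R_th ≤ 243 Ω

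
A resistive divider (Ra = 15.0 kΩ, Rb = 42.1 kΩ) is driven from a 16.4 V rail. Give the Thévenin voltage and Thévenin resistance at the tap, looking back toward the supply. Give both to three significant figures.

V_th = 12.1 V, R_th = 11.1 kΩ

V_th is the open-circuit tap voltage: 16.4 × 42.1/(15.0 + 42.1) = 12.1 V.
With the supply zeroed, Ra and Rb appear in parallel from the tap: R_th = Ra‖Rb = (15.0 × 42.1)/57.10 = 11.1 kΩ.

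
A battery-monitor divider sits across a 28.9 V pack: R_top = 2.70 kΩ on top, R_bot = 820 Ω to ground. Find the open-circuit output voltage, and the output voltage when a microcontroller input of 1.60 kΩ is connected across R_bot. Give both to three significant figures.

Open-circuit: V = 28.9 × 820/(2700 + 820) = 6.73 V.
With the load, R_bot becomes R_bot‖R_L = 542.1 Ω, so V = 28.9 × 542.1/3242 = 4.83 V.

Unloaded: 6.73 V; loaded: 4.83 V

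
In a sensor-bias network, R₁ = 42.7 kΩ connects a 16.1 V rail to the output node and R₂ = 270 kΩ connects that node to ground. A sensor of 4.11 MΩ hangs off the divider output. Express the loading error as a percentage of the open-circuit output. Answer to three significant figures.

The divider's output (Thévenin) resistance is R₁‖R₂ = 36.87 kΩ.
Fractional drop under load = R_th/(R_th + R_L) = 36.87 / (36.87 + 4110) = 0.008891.
So the output falls by 0.889 %.

0.889 %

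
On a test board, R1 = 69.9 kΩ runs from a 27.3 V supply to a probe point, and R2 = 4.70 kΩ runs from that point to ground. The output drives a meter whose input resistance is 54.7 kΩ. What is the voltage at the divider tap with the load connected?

V_out ≈ 1.59 V

The load sits in parallel with R2: R2‖R_L = (4.70 × 54.7) / (4.70 + 54.7) = 4.328 kΩ.
V_out = 27.3 × 4.328 / (69.9 + 4.328) = 27.3 × 4.328/74.23 = 1.59 V.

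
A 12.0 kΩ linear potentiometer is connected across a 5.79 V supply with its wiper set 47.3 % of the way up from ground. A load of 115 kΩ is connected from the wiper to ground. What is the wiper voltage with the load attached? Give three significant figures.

V ≈ 2.67 V

The wiper splits the pot into (1−α)R = 6.324 kΩ above and αR = 5.676 kΩ below.
Lower section ‖ load = 5.409 kΩ.
V_wiper = 5.79 × 5.409/(6.324 + 5.409) = 2.67 V.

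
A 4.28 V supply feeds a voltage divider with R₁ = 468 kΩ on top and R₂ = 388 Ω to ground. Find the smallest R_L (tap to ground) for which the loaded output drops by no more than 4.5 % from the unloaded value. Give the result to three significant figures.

R_L(min) ≈ 8.23 kΩ

Output resistance R_th = R₁‖R₂ = (468000 × 388)/468400 = 387.7 Ω.
The fractional drop is R_th/(R_th + R_L); requiring this ≤ 0.0450 gives R_L ≥ R_th(1/0.0450 − 1) = 387.7 × 21.22 = 8.23 kΩ.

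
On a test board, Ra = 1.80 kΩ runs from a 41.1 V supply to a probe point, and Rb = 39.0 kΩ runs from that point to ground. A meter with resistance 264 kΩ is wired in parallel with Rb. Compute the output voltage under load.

V_out ≈ 39.0 V

The load sits in parallel with Rb: Rb‖R_L = (39.0 × 264) / (39.0 + 264) = 33.98 kΩ.
V_out = 41.1 × 33.98 / (1.80 + 33.98) = 41.1 × 33.98/35.78 = 39.0 V.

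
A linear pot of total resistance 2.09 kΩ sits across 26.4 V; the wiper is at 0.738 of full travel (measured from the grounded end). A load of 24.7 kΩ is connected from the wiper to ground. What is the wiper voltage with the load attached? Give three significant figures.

V ≈ 19.2 V

The wiper splits the pot into (1−α)R = 547.6 Ω above and αR = 1542 Ω below.
Lower section ‖ load = 1452 Ω.
V_wiper = 26.4 × 1452/(547.6 + 1452) = 19.2 V.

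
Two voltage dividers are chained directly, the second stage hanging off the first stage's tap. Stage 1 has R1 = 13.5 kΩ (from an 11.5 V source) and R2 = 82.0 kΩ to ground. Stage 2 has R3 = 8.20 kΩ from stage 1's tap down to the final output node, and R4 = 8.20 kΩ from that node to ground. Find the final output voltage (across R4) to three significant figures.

Stage 2 presents R3+R4 = 16.40 kΩ as a load on stage 1's tap.
Stage 1's lower leg becomes R2‖(R3+R4) = 13.67 kΩ, so V_mid = 11.5 × 13.67/27.17 = 5.785 V.
Stage 2 is itself unloaded: V_out = V_mid × R4/(R3+R4) = 5.785 × 8.20/16.40 = 2.89 V.

V_out ≈ 2.89 V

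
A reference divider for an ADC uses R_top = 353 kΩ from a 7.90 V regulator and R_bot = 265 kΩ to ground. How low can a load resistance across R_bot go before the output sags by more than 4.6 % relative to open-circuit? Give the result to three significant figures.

Output resistance R_th = R_top‖R_bot = (353 × 265)/618.0 = 151.4 kΩ.
The fractional drop is R_th/(R_th + R_L); requiring this ≤ 0.0460 gives R_L ≥ R_th(1/0.0460 − 1) = 151.4 × 20.74 = 3.14 MΩ.

R_L(min) ≈ 3.14 MΩ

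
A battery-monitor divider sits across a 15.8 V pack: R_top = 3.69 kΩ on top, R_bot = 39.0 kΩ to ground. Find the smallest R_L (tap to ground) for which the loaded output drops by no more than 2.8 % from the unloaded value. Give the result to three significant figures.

R_L(min) ≈ 117 kΩ

Output resistance R_th = R_top‖R_bot = (3.69 × 39.0)/42.69 = 3.371 kΩ.
The fractional drop is R_th/(R_th + R_L); requiring this ≤ 0.0280 gives R_L ≥ R_th(1/0.0280 − 1) = 3.371 × 34.71 = 117 kΩ.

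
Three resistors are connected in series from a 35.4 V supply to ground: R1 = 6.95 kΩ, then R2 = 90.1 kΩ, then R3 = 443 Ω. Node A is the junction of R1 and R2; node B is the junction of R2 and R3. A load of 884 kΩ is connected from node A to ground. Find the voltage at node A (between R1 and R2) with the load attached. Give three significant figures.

V ≈ 32.6 V

Below node A the series string R2+R3 = 90540 Ω sits in parallel with the 884000 Ω load: 82130 Ω.
V_A = 35.4 × 82130/(6950 + 82130) = 32.6 V.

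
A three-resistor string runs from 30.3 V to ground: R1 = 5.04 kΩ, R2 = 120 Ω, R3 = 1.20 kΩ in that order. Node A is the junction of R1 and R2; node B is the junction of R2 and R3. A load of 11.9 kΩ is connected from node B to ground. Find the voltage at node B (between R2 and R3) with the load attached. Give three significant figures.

At node B, R3 is in parallel with the load: R3‖R_L = 1090 Ω.
Below node A the resistance is R2 + (R3‖R_L) = 1210 Ω, so V_A = 30.3 × 1210/6250 = 5.866 V.
Then V_B = V_A × (R3‖R_L)/(R2 + R3‖R_L) = 5.866 × 1090/1210 = 5.28 V.

V ≈ 5.28 V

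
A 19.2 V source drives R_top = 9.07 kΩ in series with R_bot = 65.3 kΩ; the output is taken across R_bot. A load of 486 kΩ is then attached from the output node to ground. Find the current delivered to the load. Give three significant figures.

I_L ≈ 0.0341 mA

R_bot‖R_L = 57.57 kΩ; V_out = 19.2 × 57.57/66.64 = 16.59 V.
I_L = V_out / R_L = 16.59 / 486 kΩ = 0.0341 mA.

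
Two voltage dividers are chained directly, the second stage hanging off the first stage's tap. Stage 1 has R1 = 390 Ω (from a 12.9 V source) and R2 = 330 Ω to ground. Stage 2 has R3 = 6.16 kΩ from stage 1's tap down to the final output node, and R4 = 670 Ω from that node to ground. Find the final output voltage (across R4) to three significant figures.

Stage 2 presents R3+R4 = 6830 Ω as a load on stage 1's tap.
Stage 1's lower leg becomes R2‖(R3+R4) = 314.8 Ω, so V_mid = 12.9 × 314.8/704.8 = 5.762 V.
Stage 2 is itself unloaded: V_out = V_mid × R4/(R3+R4) = 5.762 × 670/6830 = 0.565 V.

V_out ≈ 0.565 V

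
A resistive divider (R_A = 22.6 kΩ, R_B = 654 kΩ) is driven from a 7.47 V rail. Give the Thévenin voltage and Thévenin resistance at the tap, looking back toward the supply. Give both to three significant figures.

V_th is the open-circuit tap voltage: 7.47 × 654/(22.6 + 654) = 7.22 V.
With the supply zeroed, R_A and R_B appear in parallel from the tap: R_th = R_A‖R_B = (22.6 × 654)/676.6 = 21.8 kΩ.

V_th = 7.22 V, R_th = 21.8 kΩ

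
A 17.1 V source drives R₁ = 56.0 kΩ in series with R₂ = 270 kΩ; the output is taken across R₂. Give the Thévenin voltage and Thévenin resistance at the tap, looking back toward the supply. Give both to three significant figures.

V_th is the open-circuit tap voltage: 17.1 × 270/(56.0 + 270) = 14.2 V.
With the supply zeroed, R₁ and R₂ appear in parallel from the tap: R_th = R₁‖R₂ = (56.0 × 270)/326.0 = 46.4 kΩ.

V_th = 14.2 V, R_th = 46.4 kΩ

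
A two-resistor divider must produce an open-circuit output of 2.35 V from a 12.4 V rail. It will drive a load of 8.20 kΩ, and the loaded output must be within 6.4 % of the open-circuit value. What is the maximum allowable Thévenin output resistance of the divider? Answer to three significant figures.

Loading drop = R_th/(R_th + R_L) ≤ 0.0640, so R_th ≤ R_L · ε/(1−ε) = 8.20 kΩ × 0.0640/0.9360 = 561 Ω.

R_th ≤ 561 Ω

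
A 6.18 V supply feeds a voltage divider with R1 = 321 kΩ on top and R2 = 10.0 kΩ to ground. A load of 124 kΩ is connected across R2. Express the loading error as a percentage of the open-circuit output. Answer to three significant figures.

7.25 %

The divider's output (Thévenin) resistance is R1‖R2 = 9.698 kΩ.
Fractional drop under load = R_th/(R_th + R_L) = 9.698 / (9.698 + 124) = 0.07254.
So the output falls by 7.25 %.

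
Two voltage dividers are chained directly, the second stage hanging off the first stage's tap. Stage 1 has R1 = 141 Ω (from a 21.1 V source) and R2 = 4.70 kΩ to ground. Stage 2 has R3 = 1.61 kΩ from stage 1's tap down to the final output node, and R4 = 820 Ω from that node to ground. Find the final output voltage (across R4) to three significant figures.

V_out ≈ 6.54 V

Stage 2 presents R3+R4 = 2430 Ω as a load on stage 1's tap.
Stage 1's lower leg becomes R2‖(R3+R4) = 1602 Ω, so V_mid = 21.1 × 1602/1743 = 19.39 V.
Stage 2 is itself unloaded: V_out = V_mid × R4/(R3+R4) = 19.39 × 820/2430 = 6.54 V.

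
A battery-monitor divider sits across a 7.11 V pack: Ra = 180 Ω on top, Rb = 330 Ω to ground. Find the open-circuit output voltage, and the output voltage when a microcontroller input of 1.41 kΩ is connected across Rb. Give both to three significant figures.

Open-circuit: V = 7.11 × 330/(180 + 330) = 4.60 V.
With the load, Rb becomes Rb‖R_L = 267.4 Ω, so V = 7.11 × 267.4/447.4 = 4.25 V.

Unloaded: 4.60 V; loaded: 4.25 V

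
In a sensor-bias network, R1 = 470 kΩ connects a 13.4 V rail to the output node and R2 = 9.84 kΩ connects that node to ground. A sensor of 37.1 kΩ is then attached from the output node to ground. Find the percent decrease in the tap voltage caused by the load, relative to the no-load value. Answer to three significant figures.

20.6 %

Unloaded V = 13.4 × 9.84/479.8 = 0.2748 V.
Loaded: R2‖R_L = 7.777 kΩ, giving V = 13.4 × 7.777/477.8 = 0.2181 V.
Drop = (0.2748 − 0.2181) / 0.2748 = 20.6 %.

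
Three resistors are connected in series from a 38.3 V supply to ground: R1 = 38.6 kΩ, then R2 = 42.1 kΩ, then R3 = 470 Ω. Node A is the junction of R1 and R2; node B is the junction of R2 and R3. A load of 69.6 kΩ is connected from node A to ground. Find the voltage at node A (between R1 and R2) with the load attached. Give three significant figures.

Below node A the series string R2+R3 = 42570 Ω sits in parallel with the 69600 Ω load: 26410 Ω.
V_A = 38.3 × 26410/(38600 + 26410) = 15.6 V.

V ≈ 15.6 V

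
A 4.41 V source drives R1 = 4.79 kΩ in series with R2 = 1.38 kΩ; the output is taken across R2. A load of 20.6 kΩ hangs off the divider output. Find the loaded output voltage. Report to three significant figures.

The load sits in parallel with R2: R2‖R_L = (1.38 × 20.6) / (1.38 + 20.6) = 1.293 kΩ.
V_out = 4.41 × 1.293 / (4.79 + 1.293) = 4.41 × 1.293/6.083 = 0.938 V.
(Unloaded it would have been 0.986 V.)

V_out ≈ 0.938 V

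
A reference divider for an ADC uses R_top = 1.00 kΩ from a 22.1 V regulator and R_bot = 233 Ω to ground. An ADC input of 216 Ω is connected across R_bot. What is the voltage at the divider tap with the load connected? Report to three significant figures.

The load sits in parallel with R_bot: R_bot‖R_L = (233 × 216) / (233 + 216) = 112.1 Ω.
V_out = 22.1 × 112.1 / (1000 + 112.1) = 22.1 × 112.1/1112 = 2.23 V.

V_out ≈ 2.23 V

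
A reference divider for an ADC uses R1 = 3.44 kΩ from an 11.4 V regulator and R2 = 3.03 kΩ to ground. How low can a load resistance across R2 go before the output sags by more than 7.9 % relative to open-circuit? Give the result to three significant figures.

R_L(min) ≈ 18.8 kΩ

Output resistance R_th = R1‖R2 = (3.44 × 3.03)/6.470 = 1.611 kΩ.
The fractional drop is R_th/(R_th + R_L); requiring this ≤ 0.0790 gives R_L ≥ R_th(1/0.0790 − 1) = 1.611 × 11.66 = 18.8 kΩ.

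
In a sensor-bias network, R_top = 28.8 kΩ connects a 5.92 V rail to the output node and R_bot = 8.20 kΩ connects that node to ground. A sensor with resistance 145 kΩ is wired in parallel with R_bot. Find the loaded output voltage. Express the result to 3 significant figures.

V_out ≈ 1.26 V

The load sits in parallel with R_bot: R_bot‖R_L = (8.20 × 145) / (8.20 + 145) = 7.761 kΩ.
V_out = 5.92 × 7.761 / (28.8 + 7.761) = 5.92 × 7.761/36.56 = 1.26 V.
(Unloaded it would have been 1.31 V.)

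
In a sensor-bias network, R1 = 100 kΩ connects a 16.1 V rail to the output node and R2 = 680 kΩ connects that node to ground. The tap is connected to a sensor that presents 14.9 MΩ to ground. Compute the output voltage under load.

V_out ≈ 14.0 V

The load sits in parallel with R2: R2‖R_L = (680 × 14900) / (680 + 14900) = 650.3 kΩ.
V_out = 16.1 × 650.3 / (100 + 650.3) = 16.1 × 650.3/750.3 = 14.0 V.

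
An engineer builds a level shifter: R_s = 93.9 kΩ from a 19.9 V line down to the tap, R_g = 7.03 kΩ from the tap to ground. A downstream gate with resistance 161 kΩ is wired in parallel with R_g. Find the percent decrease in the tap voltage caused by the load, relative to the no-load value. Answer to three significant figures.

3.90 %

The divider's output (Thévenin) resistance is R_s‖R_g = 6.540 kΩ.
Fractional drop under load = R_th/(R_th + R_L) = 6.540 / (6.540 + 161) = 0.03904.
So the output falls by 3.90 %.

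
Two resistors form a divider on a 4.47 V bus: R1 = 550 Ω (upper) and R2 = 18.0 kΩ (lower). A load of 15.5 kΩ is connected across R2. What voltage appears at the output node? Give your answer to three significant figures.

V_out ≈ 4.19 V

The load sits in parallel with R2: R2‖R_L = (18000 × 15500) / (18000 + 15500) = 8328 Ω.
V_out = 4.47 × 8328 / (550 + 8328) = 4.47 × 8328/8878 = 4.19 V.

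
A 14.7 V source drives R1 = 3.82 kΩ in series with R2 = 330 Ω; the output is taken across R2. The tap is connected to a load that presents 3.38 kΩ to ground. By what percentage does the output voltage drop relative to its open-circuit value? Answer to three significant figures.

Unloaded V = 14.7 × 330/4150 = 1.1689 V.
Loaded: R2‖R_L = 300.6 Ω, giving V = 14.7 × 300.6/4121 = 1.0725 V.
Drop = (1.1689 − 1.0725) / 1.1689 = 8.25 %.

8.25 %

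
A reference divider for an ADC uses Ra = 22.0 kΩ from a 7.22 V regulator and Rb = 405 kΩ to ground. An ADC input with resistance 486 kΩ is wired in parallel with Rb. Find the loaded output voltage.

V_out ≈ 6.57 V

The load sits in parallel with Rb: Rb‖R_L = (405 × 486) / (405 + 486) = 220.9 kΩ.
V_out = 7.22 × 220.9 / (22.0 + 220.9) = 7.22 × 220.9/242.9 = 6.57 V.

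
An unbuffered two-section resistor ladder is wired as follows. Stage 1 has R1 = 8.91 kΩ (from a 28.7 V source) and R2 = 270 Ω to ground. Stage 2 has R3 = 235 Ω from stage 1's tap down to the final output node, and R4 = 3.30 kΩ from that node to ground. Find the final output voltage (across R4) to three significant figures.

Stage 2 presents R3+R4 = 3535 Ω as a load on stage 1's tap.
Stage 1's lower leg becomes R2‖(R3+R4) = 250.8 Ω, so V_mid = 28.7 × 250.8/9161 = 0.7859 V.
Stage 2 is itself unloaded: V_out = V_mid × R4/(R3+R4) = 0.7859 × 3300/3535 = 0.734 V.

V_out ≈ 0.734 V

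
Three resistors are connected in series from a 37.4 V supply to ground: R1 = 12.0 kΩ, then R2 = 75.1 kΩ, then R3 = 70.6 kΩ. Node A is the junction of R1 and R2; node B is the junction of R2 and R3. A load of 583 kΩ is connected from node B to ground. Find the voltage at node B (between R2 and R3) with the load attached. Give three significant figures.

V ≈ 15.7 V

At node B, R3 is in parallel with the load: R3‖R_L = 62.97 kΩ.
Below node A the resistance is R2 + (R3‖R_L) = 138.1 kΩ, so V_A = 37.4 × 138.1/150.1 = 34.41 V.
Then V_B = V_A × (R3‖R_L)/(R2 + R3‖R_L) = 34.41 × 62.97/138.1 = 15.7 V.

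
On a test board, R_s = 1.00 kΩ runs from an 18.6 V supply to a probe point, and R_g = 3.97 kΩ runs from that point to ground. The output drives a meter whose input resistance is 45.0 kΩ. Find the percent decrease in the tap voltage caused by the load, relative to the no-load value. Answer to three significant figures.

The divider's output (Thévenin) resistance is R_s‖R_g = 0.7988 kΩ.
Fractional drop under load = R_th/(R_th + R_L) = 0.7988 / (0.7988 + 45.0) = 0.01744.
So the output falls by 1.74 %.

1.74 %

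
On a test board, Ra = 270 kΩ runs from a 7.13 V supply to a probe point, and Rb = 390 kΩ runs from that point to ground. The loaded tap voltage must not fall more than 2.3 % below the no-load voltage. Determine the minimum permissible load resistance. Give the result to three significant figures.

Output resistance R_th = Ra‖Rb = (270 × 390)/660.0 = 159.5 kΩ.
The fractional drop is R_th/(R_th + R_L); requiring this ≤ 0.0230 gives R_L ≥ R_th(1/0.0230 − 1) = 159.5 × 42.48 = 6.78 MΩ.

R_L(min) ≈ 6.78 MΩ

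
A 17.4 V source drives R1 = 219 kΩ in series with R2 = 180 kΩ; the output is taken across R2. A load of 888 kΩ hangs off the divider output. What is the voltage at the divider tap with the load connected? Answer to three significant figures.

V_out ≈ 7.06 V

The load sits in parallel with R2: R2‖R_L = (180 × 888) / (180 + 888) = 149.7 kΩ.
V_out = 17.4 × 149.7 / (219 + 149.7) = 17.4 × 149.7/368.7 = 7.06 V.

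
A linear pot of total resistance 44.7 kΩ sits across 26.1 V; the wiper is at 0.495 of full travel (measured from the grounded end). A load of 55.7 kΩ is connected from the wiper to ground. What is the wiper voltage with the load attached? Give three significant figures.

V ≈ 10.8 V

The wiper splits the pot into (1−α)R = 22.57 kΩ above and αR = 22.13 kΩ below.
Lower section ‖ load = 15.84 kΩ.
V_wiper = 26.1 × 15.84/(22.57 + 15.84) = 10.8 V.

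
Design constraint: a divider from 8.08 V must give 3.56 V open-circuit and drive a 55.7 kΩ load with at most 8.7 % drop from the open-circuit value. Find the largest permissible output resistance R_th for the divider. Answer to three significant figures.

R_th ≤ 5.31 kΩ

Loading drop = R_th/(R_th + R_L) ≤ 0.0870, so R_th ≤ R_L · ε/(1−ε) = 55.7 kΩ × 0.0870/0.9130 = 5.31 kΩ.
(Any R1, R2 with R2/(R1+R2) = 0.441 and R1‖R2 ≤ 5.31 kΩ will meet the spec.)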